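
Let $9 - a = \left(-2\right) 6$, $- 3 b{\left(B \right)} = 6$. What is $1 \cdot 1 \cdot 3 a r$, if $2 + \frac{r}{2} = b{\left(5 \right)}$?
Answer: $-504$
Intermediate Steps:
$b{\left(B \right)} = -2$ ($b{\left(B \right)} = \left(- \frac{1}{3}\right) 6 = -2$)
$a = 21$ ($a = 9 - \left(-2\right) 6 = 9 - -12 = 9 + 12 = 21$)
$r = -8$ ($r = -4 + 2 \left(-2\right) = -4 - 4 = -8$)
$1 \cdot 1 \cdot 3 a r = 1 \cdot 1 \cdot 3 \cdot 21 \left(-8\right) = 1 \cdot 3 \cdot 21 \left(-8\right) = 3 \cdot 21 \left(-8\right) = 63 \left(-8\right) = -504$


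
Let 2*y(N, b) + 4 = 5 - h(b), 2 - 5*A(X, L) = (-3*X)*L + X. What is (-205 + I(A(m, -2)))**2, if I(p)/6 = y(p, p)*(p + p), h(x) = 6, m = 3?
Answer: 8281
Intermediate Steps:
A(X, L) = 2/5 - X/5 + 3*L*X/5 (A(X, L) = 2/5 - ((-3*X)*L + X)/5 = 2/5 - (-3*L*X + X)/5 = 2/5 - (X - 3*L*X)/5 = 2/5 + (-X/5 + 3*L*X/5) = 2/5 - X/5 + 3*L*X/5)
y(N, b) = -5/2 (y(N, b) = -2 + (5 - 1*6)/2 = -2 + (5 - 6)/2 = -2 + (1/2)*(-1) = -2 - 1/2 = -5/2)
I(p) = -30*p (I(p) = 6*(-5*(p + p)/2) = 6*(-5*p) = -30*p)
(-205 + I(A(m, -2)))**2 = (-205 - 30*(2/5 - 1/5*3 + (3/5)*(-2)*3))**2 = (-205 - 30*(2/5 - 3/5 - 18/5))**2 = (-205 - 30*(-19/5))**2 = (-205 + 114)**2 = (-91)**2 = 8281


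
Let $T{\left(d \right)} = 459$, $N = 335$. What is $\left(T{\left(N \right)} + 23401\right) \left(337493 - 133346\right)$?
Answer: $4870947420$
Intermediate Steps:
$\left(T{\left(N \right)} + 23401\right) \left(337493 - 133346\right) = \left(459 + 23401\right) \left(337493 - 133346\right) = 23860 \cdot 204147 = 4870947420$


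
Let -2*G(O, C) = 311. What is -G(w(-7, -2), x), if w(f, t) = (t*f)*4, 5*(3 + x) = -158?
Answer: 311/2 ≈ 155.50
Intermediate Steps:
x = -173/5 (x = -3 + (⅕)*(-158) = -3 - 158/5 = -173/5 ≈ -34.600)
w(f, t) = 4*f*t (w(f, t) = (f*t)*4 = 4*f*t)
G(O, C) = -311/2 (G(O, C) = -½*311 = -311/2)
-G(w(-7, -2), x) = -1*(-311/2) = 311/2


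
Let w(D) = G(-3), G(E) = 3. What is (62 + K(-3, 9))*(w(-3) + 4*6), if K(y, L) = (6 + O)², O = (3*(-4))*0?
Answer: 2646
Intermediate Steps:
O = 0 (O = -12*0 = 0)
K(y, L) = 36 (K(y, L) = (6 + 0)² = 6² = 36)
w(D) = 3
(62 + K(-3, 9))*(w(-3) + 4*6) = (62 + 36)*(3 + 4*6) = 98*(3 + 24) = 98*27 = 2646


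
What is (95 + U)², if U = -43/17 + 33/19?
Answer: 925924041/104329 ≈ 8875.0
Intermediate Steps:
U = -256/323 (U = -43*1/17 + 33*(1/19) = -43/17 + 33/19 = -256/323 ≈ -0.79257)
(95 + U)² = (95 - 256/323)² = (30429/323)² = 925924041/104329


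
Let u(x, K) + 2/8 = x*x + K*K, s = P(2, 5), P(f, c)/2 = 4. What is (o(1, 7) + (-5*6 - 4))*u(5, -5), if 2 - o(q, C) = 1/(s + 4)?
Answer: -76615/48 ≈ -1596.1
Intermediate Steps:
P(f, c) = 8 (P(f, c) = 2*4 = 8)
s = 8
o(q, C) = 23/12 (o(q, C) = 2 - 1/(8 + 4) = 2 - 1/12 = 23/12)
u(x, K) = -1/4 + K**2 + x**2 (u(x, K) = -1/4 + (x*x + K*K) = -1/4 + (x**2 + K**2) = -1/4 + (K**2 + x**2) = -1/4 + K**2 + x**2)
(o(1, 7) + (-5*6 - 4))*u(5, -5) = (23/12 + (-5*6 - 4))*(-1/4 + (-5)**2 + 5**2) = (23/12 + (-30 - 4))*(-1/4 + 25 + 25) = (23/12 - 34)*(199/4) = -385/12*199/4 = -76615/48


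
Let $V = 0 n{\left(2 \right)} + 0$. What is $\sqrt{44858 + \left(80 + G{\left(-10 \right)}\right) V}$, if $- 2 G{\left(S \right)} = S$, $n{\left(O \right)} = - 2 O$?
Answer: $\sqrt{44858} \approx 211.8$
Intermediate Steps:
$V = 0$ ($V = 0 \left(\left(-2\right) 2\right) + 0 = 0 \left(-4\right) + 0 = 0 + 0 = 0$)
$G{\left(S \right)} = - \frac{S}{2}$
$\sqrt{44858 + \left(80 + G{\left(-10 \right)}\right) V} = \sqrt{44858 + \left(80 - -5\right) 0} = \sqrt{44858 + \left(80 + 5\right) 0} = \sqrt{44858 + 85 \cdot 0} = \sqrt{44858 + 0} = \sqrt{44858}$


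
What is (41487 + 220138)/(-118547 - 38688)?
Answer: -4025/2419 ≈ -1.6639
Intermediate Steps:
(41487 + 220138)/(-118547 - 38688) = 261625/(-157235) = 261625*(-1/157235) = -4025/2419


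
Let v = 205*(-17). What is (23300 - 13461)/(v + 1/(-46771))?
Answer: -460179869/162996936 ≈ -2.8232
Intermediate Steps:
v = -3485
(23300 - 13461)/(v + 1/(-46771)) = (23300 - 13461)/(-3485 + 1/(-46771)) = 9839/(-3485 - 1/46771) = 9839/(-162996936/46771) = 9839*(-46771/162996936) = -460179869/162996936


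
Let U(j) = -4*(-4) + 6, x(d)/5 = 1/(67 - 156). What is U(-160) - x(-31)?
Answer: 1963/89 ≈ 22.056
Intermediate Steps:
x(d) = -5/89 (x(d) = 5/(67 - 156) = 5/(-89) = 5*(-1/89) = -5/89)
U(j) = 22 (U(j) = 16 + 6 = 22)
U(-160) - x(-31) = 22 - 1*(-5/89) = 22 + 5/89 = 1963/89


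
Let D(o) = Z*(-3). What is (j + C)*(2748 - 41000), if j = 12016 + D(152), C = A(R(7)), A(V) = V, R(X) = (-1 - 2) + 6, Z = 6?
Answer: -459062252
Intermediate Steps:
R(X) = 3 (R(X) = -3 + 6 = 3)
C = 3
D(o) = -18 (D(o) = 6*(-3) = -18)
j = 11998 (j = 12016 - 18 = 11998)
(j + C)*(2748 - 41000) = (11998 + 3)*(2748 - 41000) = 12001*(-38252) = -459062252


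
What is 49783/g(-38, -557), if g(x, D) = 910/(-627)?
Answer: -31213941/910 ≈ -34301.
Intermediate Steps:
g(x, D) = -910/627 (g(x, D) = 910*(-1/627) = -910/627)
49783/g(-38, -557) = 49783/(-910/627) = 49783*(-627/910) = -31213941/910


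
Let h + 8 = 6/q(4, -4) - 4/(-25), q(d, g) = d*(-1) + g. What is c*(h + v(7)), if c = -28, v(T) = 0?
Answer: 6013/25 ≈ 240.52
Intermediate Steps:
q(d, g) = g - d (q(d, g) = -d + g = g - d)
h = -859/100 (h = -8 + (6/(-4 - 1*4) - 4/(-25)) = -8 + (6/(-4 - 4) - 4*(-1/25)) = -8 + (6/(-8) + 4/25) = -8 + (6*(-⅛) + 4/25) = -8 + (-¾ + 4/25) = -8 - 59/100 = -859/100 ≈ -8.5900)
c*(h + v(7)) = -28*(-859/100 + 0) = -28*(-859/100) = 6013/25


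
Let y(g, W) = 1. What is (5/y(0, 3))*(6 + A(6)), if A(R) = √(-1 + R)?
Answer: 30 + 5*√5 ≈ 41.180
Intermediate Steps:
(5/y(0, 3))*(6 + A(6)) = (5/1)*(6 + √(-1 + 6)) = (5*1)*(6 + √5) = 5*(6 + √5) = 30 + 5*√5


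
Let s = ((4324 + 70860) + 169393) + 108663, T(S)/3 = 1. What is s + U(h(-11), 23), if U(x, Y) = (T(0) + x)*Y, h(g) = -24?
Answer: 352757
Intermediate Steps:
T(S) = 3 (T(S) = 3*1 = 3)
U(x, Y) = Y*(3 + x) (U(x, Y) = (3 + x)*Y = Y*(3 + x))
s = 353240 (s = (75184 + 169393) + 108663 = 244577 + 108663 = 353240)
s + U(h(-11), 23) = 353240 + 23*(3 - 24) = 353240 + 23*(-21) = 353240 - 483 = 352757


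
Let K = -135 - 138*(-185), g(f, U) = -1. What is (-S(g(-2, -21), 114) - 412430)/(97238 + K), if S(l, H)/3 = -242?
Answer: -411704/122633 ≈ -3.3572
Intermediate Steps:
S(l, H) = -726 (S(l, H) = 3*(-242) = -726)
K = 25395 (K = -135 + 25530 = 25395)
(-S(g(-2, -21), 114) - 412430)/(97238 + K) = (-1*(-726) - 412430)/(97238 + 25395) = (726 - 412430)/122633 = -411704*1/122633 = -411704/122633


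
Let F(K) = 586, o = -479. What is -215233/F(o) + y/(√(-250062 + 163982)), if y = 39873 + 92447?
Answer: -215233/586 - 3308*I*√1345/269 ≈ -367.29 - 451.0*I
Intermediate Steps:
y = 132320
-215233/F(o) + y/(√(-250062 + 163982)) = -215233/586 + 132320/(√(-250062 + 163982)) = -215233*1/586 + 132320/(√(-86080)) = -215233/586 + 132320/((8*I*√1345)) = -215233/586 + 132320*(-I*√1345/10760) = -215233/586 - 3308*I*√1345/269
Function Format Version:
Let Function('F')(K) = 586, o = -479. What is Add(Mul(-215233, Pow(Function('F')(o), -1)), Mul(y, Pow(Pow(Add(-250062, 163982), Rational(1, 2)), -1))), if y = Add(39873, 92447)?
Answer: Add(Rational(-215233, 586), Mul(Rational(-3308, 269), I, Pow(1345, Rational(1, 2)))) ≈ Add(-367.29, Mul(-451.00, I))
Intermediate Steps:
y = 132320
Add(Mul(-215233, Pow(Function('F')(o), -1)), Mul(y, Pow(Pow(Add(-250062, 163982), Rational(1, 2)), -1))) = Add(Mul(-215233, Pow(586, -1)), Mul(132320, Pow(Pow(Add(-250062, 163982), Rational(1, 2)), -1))) = Add(Mul(-215233, Rational(1, 586)), Mul(132320, Pow(Pow(-86080, Rational(1, 2)), -1))) = Add(Rational(-215233, 586), Mul(132320, Pow(Mul(8, I, Pow(1345, Rational(1, 2))), -1))) = Add(Rational(-215233, 586), Mul(132320, Mul(Rational(-1, 10760), I, Pow(1345, Rational(1, 2))))) = Add(Rational(-215233, 586), Mul(Rational(-3308, 269), I, Pow(1345, Rational(1, 2))))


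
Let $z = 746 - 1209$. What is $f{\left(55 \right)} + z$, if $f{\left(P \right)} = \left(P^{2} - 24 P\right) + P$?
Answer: $1297$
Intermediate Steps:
$z = -463$ ($z = 746 - 1209 = -463$)
$f{\left(P \right)} = P^{2} - 23 P$
$f{\left(55 \right)} + z = 55 \left(-23 + 55\right) - 463 = 55 \cdot 32 - 463 = 1760 - 463 = 1297$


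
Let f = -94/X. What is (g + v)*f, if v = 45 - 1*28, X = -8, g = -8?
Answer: 423/4 ≈ 105.75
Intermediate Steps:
f = 47/4 (f = -94/(-8) = -94*(-⅛) = 47/4 ≈ 11.750)
v = 17 (v = 45 - 28 = 17)
(g + v)*f = (-8 + 17)*(47/4) = 9*(47/4) = 423/4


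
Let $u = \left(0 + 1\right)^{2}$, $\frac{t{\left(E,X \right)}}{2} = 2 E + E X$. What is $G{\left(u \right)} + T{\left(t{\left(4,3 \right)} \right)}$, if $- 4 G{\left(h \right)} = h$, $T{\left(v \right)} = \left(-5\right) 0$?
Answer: $- \frac{1}{4} \approx -0.25$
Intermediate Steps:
$t{\left(E,X \right)} = 4 E + 2 E X$ ($t{\left(E,X \right)} = 2 \left(2 E + E X\right) = 4 E + 2 E X$)
$u = 1$ ($u = 1^{2} = 1$)
$T{\left(v \right)} = 0$
$G{\left(h \right)} = - \frac{h}{4}$
$G{\left(u \right)} + T{\left(t{\left(4,3 \right)} \right)} = \left(- \frac{1}{4}\right) 1 + 0 = - \frac{1}{4} + 0 = - \frac{1}{4}$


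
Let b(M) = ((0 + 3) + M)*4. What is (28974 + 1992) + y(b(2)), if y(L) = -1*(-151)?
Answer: 31117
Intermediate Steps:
b(M) = 12 + 4*M (b(M) = (3 + M)*4 = 12 + 4*M)
y(L) = 151
(28974 + 1992) + y(b(2)) = (28974 + 1992) + 151 = 30966 + 151 = 31117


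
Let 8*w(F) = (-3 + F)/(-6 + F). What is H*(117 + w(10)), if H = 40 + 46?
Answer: 161293/16 ≈ 10081.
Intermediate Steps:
w(F) = (-3 + F)/(8*(-6 + F)) (w(F) = ((-3 + F)/(-6 + F))/8 = (-3 + F)/(8*(-6 + F)))
H = 86
H*(117 + w(10)) = 86*(117 + (-3 + 10)/(8*(-6 + 10))) = 86*(117 + (1/8)*7/4) = 86*(117 + (1/8)*(1/4)*7) = 86*(117 + 7/32) = 86*(3751/32) = 161293/16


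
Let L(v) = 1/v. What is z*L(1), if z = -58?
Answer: -58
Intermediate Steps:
z*L(1) = -58/1 = -58*1 = -58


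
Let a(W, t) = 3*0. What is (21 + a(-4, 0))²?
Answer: 441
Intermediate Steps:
a(W, t) = 0
(21 + a(-4, 0))² = (21 + 0)² = 21² = 441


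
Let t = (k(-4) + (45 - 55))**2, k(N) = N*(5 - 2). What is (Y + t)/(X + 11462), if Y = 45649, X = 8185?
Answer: 46133/19647 ≈ 2.3481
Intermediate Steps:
k(N) = 3*N (k(N) = N*3 = 3*N)
t = 484 (t = (3*(-4) + (45 - 55))**2 = (-12 - 10)**2 = (-22)**2 = 484)
(Y + t)/(X + 11462) = (45649 + 484)/(8185 + 11462) = 46133/19647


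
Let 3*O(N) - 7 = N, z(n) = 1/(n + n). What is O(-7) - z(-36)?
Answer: 1/72 ≈ 0.013889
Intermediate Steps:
z(n) = 1/(2*n)
O(N) = 7/3 + N/3
O(-7) - z(-36) = (7/3 + (1/3)*(-7)) - 1/(2*(-36)) = (7/3 - 7/3) - (-1)/(2*36) = 0 - 1*(-1/72) = 0 + 1/72 = 1/72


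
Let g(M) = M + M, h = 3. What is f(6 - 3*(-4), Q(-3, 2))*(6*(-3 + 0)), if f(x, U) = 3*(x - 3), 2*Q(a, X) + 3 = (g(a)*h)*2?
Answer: -810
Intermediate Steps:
g(M) = 2*M
Q(a, X) = -3/2 + 6*a (Q(a, X) = -3/2 + (((2*a)*3)*2)/2 = -3/2 + ((6*a)*2)/2 = -3/2 + (12*a)/2 = -3/2 + 6*a)
f(x, U) = -9 + 3*x (f(x, U) = 3*(-3 + x) = -9 + 3*x)
f(6 - 3*(-4), Q(-3, 2))*(6*(-3 + 0)) = (-9 + 3*(6 - 3*(-4)))*(6*(-3 + 0)) = (-9 + 3*(6 + 12))*(6*(-3)) = (-9 + 3*18)*(-18) = (-9 + 54)*(-18) = 45*(-18) = -810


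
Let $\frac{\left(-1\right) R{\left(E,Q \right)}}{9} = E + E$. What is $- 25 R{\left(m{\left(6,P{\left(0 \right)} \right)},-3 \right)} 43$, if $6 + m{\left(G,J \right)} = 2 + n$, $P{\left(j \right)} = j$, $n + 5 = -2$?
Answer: $-212850$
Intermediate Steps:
$n = -7$ ($n = -5 - 2 = -7$)
$m{\left(G,J \right)} = -11$ ($m{\left(G,J \right)} = -6 + \left(2 - 7\right) = -6 - 5 = -11$)
$R{\left(E,Q \right)} = - 18 E$ ($R{\left(E,Q \right)} = - 9 \left(E + E\right) = - 9 \cdot 2 E = - 18 E$)
$- 25 R{\left(m{\left(6,P{\left(0 \right)} \right)},-3 \right)} 43 = - 25 \left(\left(-18\right) \left(-11\right)\right) 43 = \left(-25\right) 198 \cdot 43 = \left(-4950\right) 43 = -212850$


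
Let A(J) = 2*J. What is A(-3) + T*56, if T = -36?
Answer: -2022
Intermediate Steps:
A(-3) + T*56 = 2*(-3) - 36*56 = -6 - 2016 = -2022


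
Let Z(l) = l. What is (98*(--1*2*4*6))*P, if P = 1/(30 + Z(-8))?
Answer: 2352/11 ≈ 213.82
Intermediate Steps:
P = 1/22 (P = 1/(30 - 8) = 1/22 ≈ 0.045455)
(98*(--1*2*4*6))*P = (98*(--1*2*4*6))*(1/22) = (98*(-(-2*4)*6))*(1/22) = (98*(-(-8)*6))*(1/22) = (98*(-1*(-48)))*(1/22) = (98*48)*(1/22) = 4704*(1/22) = 2352/11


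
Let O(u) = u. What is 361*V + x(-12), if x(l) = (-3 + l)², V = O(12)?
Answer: 4557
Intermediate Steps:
V = 12
361*V + x(-12) = 361*12 + (-3 - 12)² = 4332 + (-15)² = 4332 + 225 = 4557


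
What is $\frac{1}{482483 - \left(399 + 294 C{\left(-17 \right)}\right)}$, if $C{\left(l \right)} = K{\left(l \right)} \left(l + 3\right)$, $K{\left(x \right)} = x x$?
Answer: $\frac{1}{1671608} \approx 5.9823 \cdot 10^{-7}$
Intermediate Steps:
$K{\left(x \right)} = x^{2}$
$C{\left(l \right)} = l^{2} \left(3 + l\right)$ ($C{\left(l \right)} = l^{2} \left(l + 3\right) = l^{2} \left(3 + l\right)$)
$\frac{1}{482483 - \left(399 + 294 C{\left(-17 \right)}\right)} = \frac{1}{482483 - \left(399 + 294 \left(-17\right)^{2} \left(3 - 17\right)\right)} = \frac{1}{482483 - \left(399 + 294 \cdot 289 \left(-14\right)\right)} = \frac{1}{482483 - -1189125} = \frac{1}{482483 + \left(1189524 - 399\right)} = \frac{1}{482483 + 1189125} = \frac{1}{1671608}$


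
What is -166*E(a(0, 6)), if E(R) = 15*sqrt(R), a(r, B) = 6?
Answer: -2490*sqrt(6) ≈ -6099.2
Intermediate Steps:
-166*E(a(0, 6)) = -2490*sqrt(6)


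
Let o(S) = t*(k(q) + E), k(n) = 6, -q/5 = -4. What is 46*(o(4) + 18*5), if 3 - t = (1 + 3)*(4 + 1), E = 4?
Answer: -3680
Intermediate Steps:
q = 20 (q = -5*(-4) = 20)
t = -17 (t = 3 - (1 + 3)*(4 + 1) = 3 - 4*5 = 3 - 1*20 = 3 - 20 = -17)
o(S) = -170 (o(S) = -17*(6 + 4) = -17*10 = -170)
46*(o(4) + 18*5) = 46*(-170 + 18*5) = 46*(-170 + 90) = 46*(-80) = -3680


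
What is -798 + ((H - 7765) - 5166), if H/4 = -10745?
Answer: -56709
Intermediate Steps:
H = -42980 (H = 4*(-10745) = -42980)
-798 + ((H - 7765) - 5166) = -798 + ((-42980 - 7765) - 5166) = -798 + (-50745 - 5166) = -798 - 55911 = -56709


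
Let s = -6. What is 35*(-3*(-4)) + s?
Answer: 414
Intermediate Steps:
35*(-3*(-4)) + s = 35*(-3*(-4)) - 6 = 35*12 - 6 = 420 - 6 = 414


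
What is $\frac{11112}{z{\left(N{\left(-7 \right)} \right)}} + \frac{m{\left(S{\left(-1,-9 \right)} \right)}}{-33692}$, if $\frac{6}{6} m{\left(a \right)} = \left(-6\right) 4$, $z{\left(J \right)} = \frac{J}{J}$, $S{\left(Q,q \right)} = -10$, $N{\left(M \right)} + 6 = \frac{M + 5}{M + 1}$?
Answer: $\frac{93596382}{8423} \approx 11112.0$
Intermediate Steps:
$N{\left(M \right)} = -6 + \frac{5 + M}{1 + M}$ ($N{\left(M \right)} = -6 + \frac{M + 5}{M + 1} = -6 + \frac{5 + M}{1 + M}$)
$z{\left(J \right)} = 1$
$m{\left(a \right)} = -24$ ($m{\left(a \right)} = \left(-6\right) 4 = -24$)
$\frac{11112}{z{\left(N{\left(-7 \right)} \right)}} + \frac{m{\left(S{\left(-1,-9 \right)} \right)}}{-33692} = \frac{11112}{1} - \frac{24}{-33692} = 11112 \cdot 1 - - \frac{6}{8423} = 11112 + \frac{6}{8423} = \frac{93596382}{8423}$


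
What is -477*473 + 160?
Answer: -225461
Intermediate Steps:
-477*473 + 160 = -225621 + 160 = -225461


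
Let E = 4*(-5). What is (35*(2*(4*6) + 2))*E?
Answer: -35000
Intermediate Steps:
E = -20
(35*(2*(4*6) + 2))*E = (35*(2*(4*6) + 2))*(-20) = (35*(2*24 + 2))*(-20) = (35*(48 + 2))*(-20) = (35*50)*(-20) = 1750*(-20) = -35000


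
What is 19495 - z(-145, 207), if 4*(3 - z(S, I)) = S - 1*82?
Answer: 77741/4 ≈ 19435.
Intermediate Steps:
z(S, I) = 47/2 - S/4 (z(S, I) = 3 - (S - 1*82)/4 = 3 - (S - 82)/4 = 3 - (-82 + S)/4 = 3 + (41/2 - S/4) = 47/2 - S/4)
19495 - z(-145, 207) = 19495 - (47/2 - ¼*(-145)) = 19495 - (47/2 + 145/4) = 19495 - 1*239/4 = 19495 - 239/4 = 77741/4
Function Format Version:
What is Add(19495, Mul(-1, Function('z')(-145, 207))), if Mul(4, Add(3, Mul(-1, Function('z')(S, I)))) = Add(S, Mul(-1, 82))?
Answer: Rational(77741, 4) ≈ 19435.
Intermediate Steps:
Function('z')(S, I) = Add(Rational(47, 2), Mul(Rational(-1, 4), S)) (Function('z')(S, I) = Add(3, Mul(Rational(-1, 4), Add(S, Mul(-1, 82)))) = Add(3, Mul(Rational(-1, 4), Add(S, -82))) = Add(3, Mul(Rational(-1, 4), Add(-82, S))) = Add(3, Add(Rational(41, 2), Mul(Rational(-1, 4), S))) = Add(Rational(47, 2), Mul(Rational(-1, 4), S)))
Add(19495, Mul(-1, Function('z')(-145, 207))) = Add(19495, Mul(-1, Add(Rational(47, 2), Mul(Rational(-1, 4), -145)))) = Add(19495, Mul(-1, Add(Rational(47, 2), Rational(145, 4)))) = Add(19495, Mul(-1, Rational(239, 4))) = Add(19495, Rational(-239, 4)) = Rational(77741, 4)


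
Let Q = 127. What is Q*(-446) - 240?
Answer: -56882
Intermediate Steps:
Q*(-446) - 240 = 127*(-446) - 240 = -56642 - 240 = -56882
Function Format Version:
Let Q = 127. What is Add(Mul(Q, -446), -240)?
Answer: -56882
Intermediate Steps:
Add(Mul(Q, -446), -240) = Add(Mul(127, -446), -240) = Add(-56642, -240) = -56882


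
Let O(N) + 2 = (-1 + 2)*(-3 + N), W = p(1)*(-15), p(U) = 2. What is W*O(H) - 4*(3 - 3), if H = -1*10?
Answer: 450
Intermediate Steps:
W = -30 (W = 2*(-15) = -30)
H = -10
O(N) = -5 + N (O(N) = -2 + (-1 + 2)*(-3 + N) = -2 + 1*(-3 + N) = -2 + (-3 + N) = -5 + N)
W*O(H) - 4*(3 - 3) = -30*(-5 - 10) - 4*(3 - 3) = -30*(-15) - 4*0 = 450 + 0 = 450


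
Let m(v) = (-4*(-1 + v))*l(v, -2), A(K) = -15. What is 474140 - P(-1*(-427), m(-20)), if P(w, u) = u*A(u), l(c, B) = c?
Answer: 448940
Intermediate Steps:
m(v) = v*(4 - 4*v) (m(v) = (-4*(-1 + v))*v = (4 - 4*v)*v = v*(4 - 4*v))
P(w, u) = -15*u (P(w, u) = u*(-15) = -15*u)
474140 - P(-1*(-427), m(-20)) = 474140 - (-15)*4*(-20)*(1 - 1*(-20)) = 474140 - (-15)*4*(-20)*(1 + 20) = 474140 - (-15)*4*(-20)*21 = 474140 - (-15)*(-1680) = 474140 - 1*25200 = 474140 - 25200 = 448940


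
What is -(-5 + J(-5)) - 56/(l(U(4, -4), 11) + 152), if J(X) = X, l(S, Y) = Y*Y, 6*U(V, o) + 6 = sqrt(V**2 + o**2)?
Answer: 382/39 ≈ 9.7949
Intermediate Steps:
U(V, o) = -1 + sqrt(V**2 + o**2)/6
l(S, Y) = Y**2
-(-5 + J(-5)) - 56/(l(U(4, -4), 11) + 152) = -(-5 - 5) - 56/(11**2 + 152) = -1*(-10) - 56/(121 + 152) = 10 - 56/273 = 10 - 56*1/273 = 10 - 8/39 = 382/39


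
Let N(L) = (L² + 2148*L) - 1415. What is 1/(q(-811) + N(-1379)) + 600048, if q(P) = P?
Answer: 637657208495/1062677 ≈ 6.0005e+5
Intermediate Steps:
N(L) = -1415 + L² + 2148*L
1/(q(-811) + N(-1379)) + 600048 = 1/(-811 + (-1415 + (-1379)² + 2148*(-1379))) + 600048 = 1/(-811 + (-1415 + 1901641 - 2962092)) + 600048 = 1/(-811 - 1061866) + 600048 = 1/(-1062677) + 600048 = -1/1062677 + 600048 = 637657208495/1062677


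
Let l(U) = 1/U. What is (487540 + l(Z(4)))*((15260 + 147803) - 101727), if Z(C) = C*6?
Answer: 89711267987/3 ≈ 2.9904e+10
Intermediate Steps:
Z(C) = 6*C
(487540 + l(Z(4)))*((15260 + 147803) - 101727) = (487540 + 1/(6*4))*((15260 + 147803) - 101727) = (487540 + 1/24)*(163063 - 101727) = (487540 + 1/24)*61336 = (11700961/24)*61336 = 89711267987/3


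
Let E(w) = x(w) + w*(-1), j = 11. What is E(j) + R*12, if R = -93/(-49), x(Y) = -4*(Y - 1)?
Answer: -1383/49 ≈ -28.224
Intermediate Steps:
x(Y) = 4 - 4*Y (x(Y) = -4*(-1 + Y) = 4 - 4*Y)
R = 93/49 (R = -93*(-1/49) = 93/49 ≈ 1.8980)
E(w) = 4 - 5*w (E(w) = (4 - 4*w) + w*(-1) = (4 - 4*w) - w = 4 - 5*w)
E(j) + R*12 = (4 - 5*11) + (93/49)*12 = (4 - 55) + 1116/49 = -51 + 1116/49 = -1383/49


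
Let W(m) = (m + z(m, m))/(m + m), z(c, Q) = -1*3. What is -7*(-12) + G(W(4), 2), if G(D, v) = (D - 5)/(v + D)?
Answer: 1389/17 ≈ 81.706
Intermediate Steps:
z(c, Q) = -3
W(m) = (-3 + m)/(2*m) (W(m) = (m - 3)/(m + m) = (-3 + m)/((2*m)) = (-3 + m)*(1/(2*m)) = (-3 + m)/(2*m))
G(D, v) = (-5 + D)/(D + v)
-7*(-12) + G(W(4), 2) = -7*(-12) + (-5 + (1/2)*(-3 + 4)/4)/((1/2)*(-3 + 4)/4 + 2) = 84 + (-5 + (1/2)*(1/4)*1)/((1/2)*(1/4)*1 + 2) = 84 + (-5 + 1/8)/(1/8 + 2) = 84 - 39/8/(17/8) = 84 + (8/17)*(-39/8) = 84 - 39/17 = 1389/17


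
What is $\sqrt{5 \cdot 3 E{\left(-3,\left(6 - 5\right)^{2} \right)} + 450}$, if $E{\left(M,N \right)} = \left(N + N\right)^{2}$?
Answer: $\sqrt{510} \approx 22.583$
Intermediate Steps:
$E{\left(M,N \right)} = 4 N^{2}$ ($E{\left(M,N \right)} = \left(2 N\right)^{2} = 4 N^{2}$)
$\sqrt{5 \cdot 3 E{\left(-3,\left(6 - 5\right)^{2} \right)} + 450} = \sqrt{5 \cdot 3 \cdot 4 \left(\left(6 - 5\right)^{2}\right)^{2} + 450} = \sqrt{15 \cdot 4 \left(1^{2}\right)^{2} + 450} = \sqrt{15 \cdot 4 \cdot 1^{2} + 450} = \sqrt{15 \cdot 4 \cdot 1 + 450} = \sqrt{15 \cdot 4 + 450} = \sqrt{60 + 450} = \sqrt{510}$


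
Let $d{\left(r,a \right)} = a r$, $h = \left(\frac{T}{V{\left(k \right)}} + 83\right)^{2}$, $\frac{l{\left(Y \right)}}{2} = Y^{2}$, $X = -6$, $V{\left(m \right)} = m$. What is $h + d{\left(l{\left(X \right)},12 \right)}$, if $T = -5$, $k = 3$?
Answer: $\frac{67312}{9} \approx 7479.1$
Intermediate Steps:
$l{\left(Y \right)} = 2 Y^{2}$
$h = \frac{59536}{9}$ ($h = \left(- \frac{5}{3} + 83\right)^{2} = \left(\frac{244}{3}\right)^{2} = \frac{59536}{9} \approx 6615.1$)
$h + d{\left(l{\left(X \right)},12 \right)} = \frac{59536}{9} + 12 \cdot 2 \left(-6\right)^{2} = \frac{59536}{9} + 12 \cdot 2 \cdot 36 = \frac{59536}{9} + 12 \cdot 72 = \frac{59536}{9} + 864 = \frac{67312}{9}$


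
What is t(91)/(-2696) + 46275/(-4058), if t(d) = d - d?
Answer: -46275/4058 ≈ -11.403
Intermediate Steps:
t(d) = 0
t(91)/(-2696) + 46275/(-4058) = 0/(-2696) + 46275/(-4058) = 0*(-1/2696) + 46275*(-1/4058) = 0 - 46275/4058 = -46275/4058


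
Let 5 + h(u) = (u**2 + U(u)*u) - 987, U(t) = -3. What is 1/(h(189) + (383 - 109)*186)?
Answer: 1/85126 ≈ 1.1747e-5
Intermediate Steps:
h(u) = -992 + u**2 - 3*u (h(u) = -5 + ((u**2 - 3*u) - 987) = -5 + (-987 + u**2 - 3*u) = -992 + u**2 - 3*u)
1/(h(189) + (383 - 109)*186) = 1/((-992 + 189**2 - 3*189) + (383 - 109)*186) = 1/((-992 + 35721 - 567) + 274*186) = 1/(34162 + 50964) = 1/85126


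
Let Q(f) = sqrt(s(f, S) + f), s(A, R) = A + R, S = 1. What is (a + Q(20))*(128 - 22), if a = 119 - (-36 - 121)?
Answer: 29256 + 106*sqrt(41) ≈ 29935.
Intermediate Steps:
Q(f) = sqrt(1 + 2*f) (Q(f) = sqrt((f + 1) + f) = sqrt((1 + f) + f) = sqrt(1 + 2*f))
a = 276 (a = 119 - 1*(-157) = 119 + 157 = 276)
(a + Q(20))*(128 - 22) = (276 + sqrt(1 + 2*20))*(128 - 22) = (276 + sqrt(1 + 40))*106 = (276 + sqrt(41))*106 = 29256 + 106*sqrt(41)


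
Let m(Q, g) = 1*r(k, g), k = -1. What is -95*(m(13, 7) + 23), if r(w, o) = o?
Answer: -2850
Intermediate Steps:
m(Q, g) = g (m(Q, g) = 1*g = g)
-95*(m(13, 7) + 23) = -95*(7 + 23) = -95*30 = -2850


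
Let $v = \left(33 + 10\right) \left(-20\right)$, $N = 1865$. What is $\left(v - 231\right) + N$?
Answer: $774$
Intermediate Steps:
$v = -860$ ($v = 43 \left(-20\right) = -860$)
$\left(v - 231\right) + N = \left(-860 - 231\right) + 1865 = -1091 + 1865 = 774$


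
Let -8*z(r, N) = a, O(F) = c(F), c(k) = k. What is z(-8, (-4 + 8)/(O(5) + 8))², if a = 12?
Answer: 9/4 ≈ 2.2500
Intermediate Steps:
O(F) = F
z(r, N) = -3/2 (z(r, N) = -⅛*12 = -3/2)
z(-8, (-4 + 8)/(O(5) + 8))² = (-3/2)² = 9/4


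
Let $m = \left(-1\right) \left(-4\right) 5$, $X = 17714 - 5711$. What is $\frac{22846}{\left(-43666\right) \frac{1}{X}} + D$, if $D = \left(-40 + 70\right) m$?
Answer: $- \frac{124010469}{21833} \approx -5680.0$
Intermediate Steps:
$X = 12003$ ($X = 17714 - 5711 = 12003$)
$m = 20$ ($m = 4 \cdot 5 = 20$)
$D = 600$ ($D = \left(-40 + 70\right) 20 = 30 \cdot 20 = 600$)
$\frac{22846}{\left(-43666\right) \frac{1}{X}} + D = \frac{22846}{\left(-43666\right) \frac{1}{12003}} + 600 = \frac{22846}{- \frac{43666}{12003}} + 600 = 22846 \left(- \frac{12003}{43666}\right) + 600 = - \frac{137110269}{21833} + 600 = - \frac{124010469}{21833}$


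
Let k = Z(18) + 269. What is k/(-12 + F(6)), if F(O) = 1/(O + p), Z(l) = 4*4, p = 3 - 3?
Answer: -1710/71 ≈ -24.085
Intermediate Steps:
p = 0
Z(l) = 16
F(O) = 1/O (F(O) = 1/(O + 0) = 1/O)
k = 285 (k = 16 + 269 = 285)
k/(-12 + F(6)) = 285/(-12 + 1/6) = 285/(-12 + ⅙) = 285/(-71/6) = 285*(-6/71) = -1710/71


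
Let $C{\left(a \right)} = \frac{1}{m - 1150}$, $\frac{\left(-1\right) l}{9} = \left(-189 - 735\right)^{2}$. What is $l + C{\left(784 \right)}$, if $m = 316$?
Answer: $- \frac{6408442657}{834} \approx -7.684 \cdot 10^{6}$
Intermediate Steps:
$l = -7683984$ ($l = - 9 \left(-189 - 735\right)^{2} = - 9 \left(-924\right)^{2} = \left(-9\right) 853776 = -7683984$)
$C{\left(a \right)} = - \frac{1}{834}$ ($C{\left(a \right)} = \frac{1}{316 - 1150} = \frac{1}{-834} = - \frac{1}{834}$)
$l + C{\left(784 \right)} = -7683984 - \frac{1}{834} = - \frac{6408442657}{834}$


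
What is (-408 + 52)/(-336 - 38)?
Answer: 178/187 ≈ 0.95187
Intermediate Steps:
(-408 + 52)/(-336 - 38) = -356/(-374) = -356*(-1/374) = 178/187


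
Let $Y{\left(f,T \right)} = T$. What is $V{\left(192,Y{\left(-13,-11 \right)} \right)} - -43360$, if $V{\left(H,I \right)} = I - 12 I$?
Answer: $43481$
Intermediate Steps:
$V{\left(H,I \right)} = - 11 I$
$V{\left(192,Y{\left(-13,-11 \right)} \right)} - -43360 = \left(-11\right) \left(-11\right) - -43360 = 121 + 43360 = 43481$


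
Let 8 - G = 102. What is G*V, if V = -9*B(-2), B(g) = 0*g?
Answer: 0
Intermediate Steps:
G = -94 (G = 8 - 1*102 = 8 - 102 = -94)
B(g) = 0
V = 0 (V = -9*0 = 0)
G*V = -94*0 = 0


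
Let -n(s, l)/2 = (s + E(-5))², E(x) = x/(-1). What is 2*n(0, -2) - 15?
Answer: -115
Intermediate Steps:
E(x) = -x (E(x) = x*(-1) = -x)
n(s, l) = -2*(5 + s)² (n(s, l) = -2*(s - 1*(-5))² = -2*(s + 5)² = -2*(5 + s)²)
2*n(0, -2) - 15 = 2*(-2*(5 + 0)²) - 15 = 2*(-2*5²) - 15 = 2*(-2*25) - 15 = 2*(-50) - 15 = -100 - 15 = -115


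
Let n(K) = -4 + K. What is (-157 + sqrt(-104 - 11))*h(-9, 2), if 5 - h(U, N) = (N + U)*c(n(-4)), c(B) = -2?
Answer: 1413 - 9*I*sqrt(115) ≈ 1413.0 - 96.514*I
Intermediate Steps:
h(U, N) = 5 + 2*N + 2*U (h(U, N) = 5 - (N + U)*(-2) = 5 - (-2*N - 2*U) = 5 + (2*N + 2*U) = 5 + 2*N + 2*U)
(-157 + sqrt(-104 - 11))*h(-9, 2) = (-157 + sqrt(-104 - 11))*(5 + 2*2 + 2*(-9)) = (-157 + sqrt(-115))*(5 + 4 - 18) = (-157 + I*sqrt(115))*(-9) = 1413 - 9*I*sqrt(115)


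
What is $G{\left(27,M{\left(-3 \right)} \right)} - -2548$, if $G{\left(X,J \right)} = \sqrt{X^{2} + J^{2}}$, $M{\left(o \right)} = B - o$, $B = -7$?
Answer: $2548 + \sqrt{745} \approx 2575.3$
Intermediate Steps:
$M{\left(o \right)} = -7 - o$
$G{\left(X,J \right)} = \sqrt{J^{2} + X^{2}}$
$G{\left(27,M{\left(-3 \right)} \right)} - -2548 = \sqrt{\left(-7 - -3\right)^{2} + 27^{2}} - -2548 = \sqrt{\left(-7 + 3\right)^{2} + 729} + 2548 = \sqrt{\left(-4\right)^{2} + 729} + 2548 = \sqrt{16 + 729} + 2548 = \sqrt{745} + 2548 = 2548 + \sqrt{745}$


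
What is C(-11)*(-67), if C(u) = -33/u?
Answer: -201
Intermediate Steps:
C(-11)*(-67) = -33/(-11)*(-67) = -33*(-1/11)*(-67) = 3*(-67) = -201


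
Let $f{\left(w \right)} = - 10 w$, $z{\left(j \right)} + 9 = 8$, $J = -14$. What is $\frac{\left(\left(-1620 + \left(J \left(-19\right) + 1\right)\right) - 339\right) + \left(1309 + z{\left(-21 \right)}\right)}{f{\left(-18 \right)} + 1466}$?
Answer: $- \frac{192}{823} \approx -0.23329$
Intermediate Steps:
$z{\left(j \right)} = -1$ ($z{\left(j \right)} = -9 + 8 = -1$)
$\frac{\left(\left(-1620 + \left(J \left(-19\right) + 1\right)\right) - 339\right) + \left(1309 + z{\left(-21 \right)}\right)}{f{\left(-18 \right)} + 1466} = \frac{\left(\left(-1620 + \left(\left(-14\right) \left(-19\right) + 1\right)\right) - 339\right) + \left(1309 - 1\right)}{\left(-10\right) \left(-18\right) + 1466} = \frac{\left(\left(-1620 + \left(266 + 1\right)\right) - 339\right) + 1308}{180 + 1466} = \frac{\left(\left(-1620 + 267\right) - 339\right) + 1308}{1646} = \left(\left(-1353 - 339\right) + 1308\right) \frac{1}{1646} = \left(-1692 + 1308\right) \frac{1}{1646} = \left(-384\right) \frac{1}{1646} = - \frac{192}{823}$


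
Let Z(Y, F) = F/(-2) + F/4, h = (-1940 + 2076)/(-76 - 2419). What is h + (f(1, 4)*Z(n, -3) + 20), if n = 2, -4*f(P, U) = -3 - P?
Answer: 206541/9980 ≈ 20.695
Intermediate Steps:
h = -136/2495 (h = 136/(-2495) = 136*(-1/2495) = -136/2495 ≈ -0.054509)
f(P, U) = ¾ + P/4 (f(P, U) = -(-3 - P)/4 = ¾ + P/4)
Z(Y, F) = -F/4 (Z(Y, F) = F*(-½) + F*(¼) = -F/2 + F/4 = -F/4)
h + (f(1, 4)*Z(n, -3) + 20) = -136/2495 + ((¾ + (¼)*1)*(-¼*(-3)) + 20) = -136/2495 + ((¾ + ¼)*(¾) + 20) = -136/2495 + (1*(¾) + 20) = -136/2495 + (¾ + 20) = -136/2495 + 83/4 = 206541/9980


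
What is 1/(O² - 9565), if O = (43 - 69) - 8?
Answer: -1/8409 ≈ -0.00011892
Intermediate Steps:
O = -34 (O = -26 - 8 = -34)
1/(O² - 9565) = 1/((-34)² - 9565) = 1/(1156 - 9565) = 1/(-8409) = -1/8409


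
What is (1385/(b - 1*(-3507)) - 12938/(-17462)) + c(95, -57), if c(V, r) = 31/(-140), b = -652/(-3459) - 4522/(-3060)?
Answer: 406875992963701/445047025439660 ≈ 0.91423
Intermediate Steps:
b = 172909/103770 (b = -652*(-1/3459) - 4522*(-1/3060) = 652/3459 + 133/90 = 172909/103770 ≈ 1.6663)
c(V, r) = -31/140 (c(V, r) = 31*(-1/140) = -31/140)
(1385/(b - 1*(-3507)) - 12938/(-17462)) + c(95, -57) = (1385/(172909/103770 - 1*(-3507)) - 12938/(-17462)) - 31/140 = (1385/(172909/103770 + 3507) - 12938*(-1/17462)) - 31/140 = (1385/(364094299/103770) + 6469/8731) - 31/140 = (1385*(103770/364094299) + 6469/8731) - 31/140 = (143721450/364094299 + 6469/8731) - 31/140 = 3610158000181/3178907324569 - 31/140 = 406875992963701/445047025439660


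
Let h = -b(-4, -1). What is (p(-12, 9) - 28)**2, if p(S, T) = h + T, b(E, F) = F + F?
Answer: 289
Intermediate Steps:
b(E, F) = 2*F
h = 2 (h = -2*(-1) = -1*(-2) = 2)
p(S, T) = 2 + T
(p(-12, 9) - 28)**2 = ((2 + 9) - 28)**2 = (11 - 28)**2 = (-17)**2 = 289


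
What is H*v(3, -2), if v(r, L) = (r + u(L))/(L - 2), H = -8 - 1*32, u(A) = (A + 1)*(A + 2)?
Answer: 30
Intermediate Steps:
u(A) = (1 + A)*(2 + A)
H = -40 (H = -8 - 32 = -40)
v(r, L) = (2 + r + L**2 + 3*L)/(-2 + L) (v(r, L) = (r + (2 + L**2 + 3*L))/(L - 2) = (2 + r + L**2 + 3*L)/(-2 + L))
H*v(3, -2) = -40*(2 + 3 + (-2)**2 + 3*(-2))/(-2 - 2) = -40*(2 + 3 + 4 - 6)/(-4) = -(-10)*3 = -40*(-3/4) = 30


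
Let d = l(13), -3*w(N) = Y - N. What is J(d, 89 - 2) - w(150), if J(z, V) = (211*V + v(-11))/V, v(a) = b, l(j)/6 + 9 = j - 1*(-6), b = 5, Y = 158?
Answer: 6198/29 ≈ 213.72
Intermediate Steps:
w(N) = -158/3 + N/3 (w(N) = -(158 - N)/3 = -158/3 + N/3)
l(j) = -18 + 6*j (l(j) = -54 + 6*(j - 1*(-6)) = -54 + 6*(j + 6) = -54 + 6*(6 + j) = -54 + (36 + 6*j) = -18 + 6*j)
v(a) = 5
d = 60 (d = -18 + 6*13 = -18 + 78 = 60)
J(z, V) = (5 + 211*V)/V (J(z, V) = (211*V + 5)/V = (5 + 211*V)/V)
J(d, 89 - 2) - w(150) = (211 + 5/(89 - 2)) - (-158/3 + (⅓)*150) = (211 + 5/87) - (-158/3 + 50) = (211 + 5*(1/87)) - 1*(-8/3) = (211 + 5/87) + 8/3 = 18362/87 + 8/3 = 6198/29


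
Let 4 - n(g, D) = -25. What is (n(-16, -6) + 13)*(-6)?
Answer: -252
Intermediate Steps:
n(g, D) = 29 (n(g, D) = 4 - 1*(-25) = 4 + 25 = 29)
(n(-16, -6) + 13)*(-6) = (29 + 13)*(-6) = 42*(-6) = -252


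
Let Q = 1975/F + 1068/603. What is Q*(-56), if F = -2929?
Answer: -36161944/588729 ≈ -61.424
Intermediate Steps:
Q = 645749/588729 (Q = 1975/(-2929) + 1068/603 = 1975*(-1/2929) + 1068*(1/603) = -1975/2929 + 356/201 = 645749/588729 ≈ 1.0969)
Q*(-56) = (645749/588729)*(-56) = -36161944/588729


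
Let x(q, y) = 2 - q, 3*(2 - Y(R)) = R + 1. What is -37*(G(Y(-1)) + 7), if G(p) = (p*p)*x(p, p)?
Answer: -259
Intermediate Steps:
Y(R) = 5/3 - R/3 (Y(R) = 2 - (R + 1)/3 = 2 - (1 + R)/3 = 2 + (-1/3 - R/3) = 5/3 - R/3)
G(p) = p**2*(2 - p) (G(p) = (p*p)*(2 - p) = p**2*(2 - p))
-37*(G(Y(-1)) + 7) = -37*((5/3 - 1/3*(-1))**2*(2 - (5/3 - 1/3*(-1))) + 7) = -37*((5/3 + 1/3)**2*(2 - (5/3 + 1/3)) + 7) = -37*(2**2*(2 - 1*2) + 7) = -37*(4*(2 - 2) + 7) = -37*(4*0 + 7) = -37*(0 + 7) = -37*7 = -259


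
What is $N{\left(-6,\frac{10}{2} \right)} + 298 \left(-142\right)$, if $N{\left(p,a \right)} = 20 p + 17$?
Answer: $-42419$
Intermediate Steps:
$N{\left(p,a \right)} = 17 + 20 p$
$N{\left(-6,\frac{10}{2} \right)} + 298 \left(-142\right) = \left(17 + 20 \left(-6\right)\right) + 298 \left(-142\right) = \left(17 - 120\right) - 42316 = -103 - 42316 = -42419$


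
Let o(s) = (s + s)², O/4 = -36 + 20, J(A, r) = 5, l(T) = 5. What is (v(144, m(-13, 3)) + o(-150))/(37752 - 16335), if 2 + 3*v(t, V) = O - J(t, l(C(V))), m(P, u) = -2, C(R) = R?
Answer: 24539/5841 ≈ 4.2012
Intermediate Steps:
O = -64 (O = 4*(-36 + 20) = 4*(-16) = -64)
o(s) = 4*s² (o(s) = (2*s)² = 4*s²)
v(t, V) = -71/3 (v(t, V) = -⅔ + (-64 - 1*5)/3 = -⅔ + (-64 - 5)/3 = -⅔ + (⅓)*(-69) = -⅔ - 23 = -71/3)
(v(144, m(-13, 3)) + o(-150))/(37752 - 16335) = (-71/3 + 4*(-150)²)/(37752 - 16335) = (-71/3 + 4*22500)/21417 = (-71/3 + 90000)*(1/21417) = (269929/3)*(1/21417) = 24539/5841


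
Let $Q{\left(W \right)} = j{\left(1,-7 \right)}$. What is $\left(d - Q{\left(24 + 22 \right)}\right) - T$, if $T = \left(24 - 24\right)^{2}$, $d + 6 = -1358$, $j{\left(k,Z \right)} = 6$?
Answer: $-1370$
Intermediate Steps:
$Q{\left(W \right)} = 6$
$d = -1364$ ($d = -6 - 1358 = -1364$)
$T = 0$ ($T = 0^{2} = 0$)
$\left(d - Q{\left(24 + 22 \right)}\right) - T = \left(-1364 - 6\right) - 0 = \left(-1364 - 6\right) + 0 = -1370 + 0 = -1370$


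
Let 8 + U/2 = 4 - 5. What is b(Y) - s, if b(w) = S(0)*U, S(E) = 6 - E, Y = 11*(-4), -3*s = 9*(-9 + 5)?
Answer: -120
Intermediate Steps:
s = 12 (s = -3*(-9 + 5) = -3*(-4) = -⅓*(-36) = 12)
Y = -44
U = -18 (U = -16 + 2*(4 - 5) = -16 + 2*(-1) = -16 - 2 = -18)
b(w) = -108 (b(w) = (6 - 1*0)*(-18) = (6 + 0)*(-18) = 6*(-18) = -108)
b(Y) - s = -108 - 1*12 = -108 - 12 = -120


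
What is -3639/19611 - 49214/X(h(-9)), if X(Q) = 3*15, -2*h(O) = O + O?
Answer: -107255501/98055 ≈ -1093.8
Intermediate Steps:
h(O) = -O (h(O) = -(O + O)/2 = -O)
X(Q) = 45
-3639/19611 - 49214/X(h(-9)) = -3639/19611 - 49214/45 = -3639*1/19611 - 49214*1/45 = -1213/6537 - 49214/45 = -107255501/98055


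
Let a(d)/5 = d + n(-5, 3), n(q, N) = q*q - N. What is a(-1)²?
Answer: 11025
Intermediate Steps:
n(q, N) = q² - N
a(d) = 110 + 5*d (a(d) = 5*(d + ((-5)² - 1*3)) = 5*(d + (25 - 3)) = 5*(d + 22) = 5*(22 + d) = 110 + 5*d)
a(-1)² = (110 + 5*(-1))² = (110 - 5)² = 105² = 11025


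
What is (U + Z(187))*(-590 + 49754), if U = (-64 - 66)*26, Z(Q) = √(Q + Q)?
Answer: -166174320 + 49164*√374 ≈ -1.6522e+8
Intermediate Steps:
Z(Q) = √2*√Q (Z(Q) = √(2*Q) = √2*√Q)
U = -3380 (U = -130*26 = -3380)
(U + Z(187))*(-590 + 49754) = (-3380 + √2*√187)*(-590 + 49754) = (-3380 + √374)*49164 = -166174320 + 49164*√374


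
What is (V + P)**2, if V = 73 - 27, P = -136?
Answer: 8100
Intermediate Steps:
V = 46
(V + P)**2 = (46 - 136)**2 = (-90)**2 = 8100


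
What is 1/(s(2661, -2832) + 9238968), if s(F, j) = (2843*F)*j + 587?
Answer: -1/21415471981 ≈ -4.6695e-11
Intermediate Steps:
s(F, j) = 587 + 2843*F*j (s(F, j) = 2843*F*j + 587 = 587 + 2843*F*j)
1/(s(2661, -2832) + 9238968) = 1/((587 + 2843*2661*(-2832)) + 9238968) = 1/((587 - 21424711536) + 9238968) = 1/(-21424710949 + 9238968) = 1/(-21415471981) = -1/21415471981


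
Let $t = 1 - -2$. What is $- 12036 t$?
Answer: $-36108$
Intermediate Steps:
$t = 3$ ($t = 1 + 2 = 3$)
$- 12036 t = \left(-12036\right) 3 = -36108$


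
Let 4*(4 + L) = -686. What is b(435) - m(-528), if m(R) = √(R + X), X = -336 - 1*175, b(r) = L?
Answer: -351/2 - I*√1039 ≈ -175.5 - 32.234*I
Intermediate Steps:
L = -351/2 (L = -4 + (¼)*(-686) = -4 - 343/2 = -351/2 ≈ -175.50)
b(r) = -351/2
X = -511 (X = -336 - 175 = -511)
m(R) = √(-511 + R) (m(R) = √(R - 511) = √(-511 + R))
b(435) - m(-528) = -351/2 - √(-511 - 528) = -351/2 - √(-1039) = -351/2 - I*√1039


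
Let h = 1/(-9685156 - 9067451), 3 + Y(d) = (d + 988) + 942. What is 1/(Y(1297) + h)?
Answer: 18752607/60458404967 ≈ 0.00031017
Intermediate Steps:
Y(d) = 1927 + d (Y(d) = -3 + ((d + 988) + 942) = -3 + ((988 + d) + 942) = -3 + (1930 + d) = 1927 + d)
h = -1/18752607 (h = 1/(-18752607) = -1/18752607 ≈ -5.3326e-8)
1/(Y(1297) + h) = 1/((1927 + 1297) - 1/18752607) = 1/(3224 - 1/18752607) = 1/(60458404967/18752607) = 18752607/60458404967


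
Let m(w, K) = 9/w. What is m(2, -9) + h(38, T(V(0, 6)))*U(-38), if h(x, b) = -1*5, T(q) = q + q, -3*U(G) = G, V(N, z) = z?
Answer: -353/6 ≈ -58.833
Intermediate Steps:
U(G) = -G/3
T(q) = 2*q
h(x, b) = -5
m(2, -9) + h(38, T(V(0, 6)))*U(-38) = 9/2 - (-5)*(-38)/3 = 9*(½) - 5*38/3 = 9/2 - 190/3 = -353/6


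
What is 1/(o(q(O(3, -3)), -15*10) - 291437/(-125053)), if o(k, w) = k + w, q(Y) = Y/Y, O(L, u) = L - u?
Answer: -125053/18341460 ≈ -0.0068180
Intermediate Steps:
q(Y) = 1
1/(o(q(O(3, -3)), -15*10) - 291437/(-125053)) = 1/((1 - 15*10) - 291437/(-125053)) = 1/((1 - 150) - 291437*(-1/125053)) = 1/(-149 + 291437/125053) = 1/(-18341460/125053) = -125053/18341460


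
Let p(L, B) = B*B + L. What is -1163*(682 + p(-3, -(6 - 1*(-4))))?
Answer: -905977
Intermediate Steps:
p(L, B) = L + B**2 (p(L, B) = B**2 + L = L + B**2)
-1163*(682 + p(-3, -(6 - 1*(-4)))) = -1163*(682 + (-3 + (-(6 - 1*(-4)))**2)) = -1163*(682 + (-3 + (-(6 + 4))**2)) = -1163*(682 + (-3 + (-1*10)**2)) = -1163*(682 + (-3 + (-10)**2)) = -1163*(682 + (-3 + 100)) = -1163*(682 + 97) = -1163*779 = -905977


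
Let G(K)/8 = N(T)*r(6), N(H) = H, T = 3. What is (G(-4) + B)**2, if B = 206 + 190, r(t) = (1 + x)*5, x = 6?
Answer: 1527696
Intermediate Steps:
r(t) = 35 (r(t) = (1 + 6)*5 = 7*5 = 35)
B = 396
G(K) = 840 (G(K) = 8*(3*35) = 8*105 = 840)
(G(-4) + B)**2 = (840 + 396)**2 = 1236**2 = 1527696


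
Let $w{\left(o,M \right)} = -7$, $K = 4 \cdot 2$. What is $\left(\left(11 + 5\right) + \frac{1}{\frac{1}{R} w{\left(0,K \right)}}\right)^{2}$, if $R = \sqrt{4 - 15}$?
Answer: $\frac{\left(112 - i \sqrt{11}\right)^{2}}{49} \approx 255.78 - 15.162 i$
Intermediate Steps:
$K = 8$
$R = i \sqrt{11}$ ($R = \sqrt{-11} = i \sqrt{11} \approx 3.3166 i$)
$\left(\left(11 + 5\right) + \frac{1}{\frac{1}{R} w{\left(0,K \right)}}\right)^{2} = \left(\left(11 + 5\right) + \frac{1}{\frac{1}{i \sqrt{11}} \left(-7\right)}\right)^{2} = \left(16 + \frac{1}{\left(- \frac{1}{11}\right) i \sqrt{11}} \left(- \frac{1}{7}\right)\right)^{2} = \left(16 + i \sqrt{11} \left(- \frac{1}{7}\right)\right)^{2} = \left(16 - \frac{i \sqrt{11}}{7}\right)^{2}$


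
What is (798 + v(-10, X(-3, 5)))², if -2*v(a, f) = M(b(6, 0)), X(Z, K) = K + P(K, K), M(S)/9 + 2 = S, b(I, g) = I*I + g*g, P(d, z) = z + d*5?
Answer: 416025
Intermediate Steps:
P(d, z) = z + 5*d
b(I, g) = I² + g²
M(S) = -18 + 9*S
X(Z, K) = 7*K (X(Z, K) = K + (K + 5*K) = K + 6*K = 7*K)
v(a, f) = -153 (v(a, f) = -(-18 + 9*(6² + 0²))/2 = -(-18 + 9*(36 + 0))/2 = -(-18 + 9*36)/2 = -(-18 + 324)/2 = -½*306 = -153)
(798 + v(-10, X(-3, 5)))² = (798 - 153)² = 645² = 416025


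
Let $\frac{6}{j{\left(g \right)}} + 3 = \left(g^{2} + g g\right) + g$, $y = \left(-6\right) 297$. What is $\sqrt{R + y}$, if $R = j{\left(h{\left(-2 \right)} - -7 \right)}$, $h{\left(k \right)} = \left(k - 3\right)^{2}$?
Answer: $\frac{2 i \sqrt{1921852254}}{2077} \approx 42.214 i$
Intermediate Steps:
$h{\left(k \right)} = \left(-3 + k\right)^{2}$
$y = -1782$
$j{\left(g \right)} = \frac{6}{-3 + g + 2 g^{2}}$ ($j{\left(g \right)} = \frac{6}{-3 + \left(\left(g^{2} + g g\right) + g\right)} = \frac{6}{-3 + \left(\left(g^{2} + g^{2}\right) + g\right)} = \frac{6}{-3 + \left(2 g^{2} + g\right)} = \frac{6}{-3 + \left(g + 2 g^{2}\right)} = \frac{6}{-3 + g + 2 g^{2}}$)
$R = \frac{6}{2077}$ ($R = \frac{6}{-3 - \left(-7 - \left(-3 - 2\right)^{2}\right) + 2 \left(\left(-3 - 2\right)^{2} - -7\right)^{2}} = \frac{6}{-3 + \left(\left(-5\right)^{2} + 7\right) + 2 \left(\left(-5\right)^{2} + 7\right)^{2}} = \frac{6}{-3 + \left(25 + 7\right) + 2 \left(25 + 7\right)^{2}} = \frac{6}{-3 + 32 + 2 \cdot 32^{2}} = \frac{6}{-3 + 32 + 2 \cdot 1024} = \frac{6}{-3 + 32 + 2048} = \frac{6}{2077} \approx 0.0028888$)
$\sqrt{R + y} = \sqrt{\frac{6}{2077} - 1782} = \sqrt{- \frac{3701208}{2077}} = \frac{2 i \sqrt{1921852254}}{2077}$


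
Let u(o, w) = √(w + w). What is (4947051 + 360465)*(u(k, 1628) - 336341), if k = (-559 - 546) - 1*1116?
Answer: -1785135238956 + 10615032*√814 ≈ -1.7848e+12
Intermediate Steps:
k = -2221 (k = -1105 - 1116 = -2221)
u(o, w) = √2*√w (u(o, w) = √(2*w) = √2*√w)
(4947051 + 360465)*(u(k, 1628) - 336341) = (4947051 + 360465)*(√2*√1628 - 336341) = 5307516*(√2*(2*√407) - 336341) = 5307516*(2*√814 - 336341) = 5307516*(-336341 + 2*√814) = -1785135238956 + 10615032*√814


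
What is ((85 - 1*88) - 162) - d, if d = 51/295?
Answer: -48726/295 ≈ -165.17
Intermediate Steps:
d = 51/295 (d = 51*(1/295) = 51/295 ≈ 0.17288)
((85 - 1*88) - 162) - d = ((85 - 1*88) - 162) - 1*51/295 = ((85 - 88) - 162) - 51/295 = (-3 - 162) - 51/295 = -165 - 51/295 = -48726/295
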